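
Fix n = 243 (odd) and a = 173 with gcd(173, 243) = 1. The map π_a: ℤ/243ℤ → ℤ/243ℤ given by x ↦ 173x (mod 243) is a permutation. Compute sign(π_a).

-1

Start at x=52: 52 → 5 → 136 → 200 → 94 → 224 → 115 → … (one orbit).
Cycle lengths of π_173 on ℤ/243ℤ: [162, 54, 18, 6, 2, 1]; 6 cycles in total.
Σ(ℓ_i−1) = 243−6 = 237; sign = (−1)^237 = -1.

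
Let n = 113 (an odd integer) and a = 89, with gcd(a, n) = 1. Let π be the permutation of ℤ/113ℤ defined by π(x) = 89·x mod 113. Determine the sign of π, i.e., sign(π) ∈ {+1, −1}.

-1

Start at x=27: 27 → 30 → 71 → 104 → 103 → 14 → 3 → … (one orbit).
Cycle type of π: 112 + 1; total 2 cycles.
n − c = 113 − 2 = 111; sign = (−1)^111 = -1.
Via Zolotarev, sign(π_{89}) = (89|113) = -1.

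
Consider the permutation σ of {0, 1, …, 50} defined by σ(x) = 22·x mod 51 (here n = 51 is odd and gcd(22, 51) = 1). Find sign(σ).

-1

Trace 4: π^k(4) = [4, 37, 49, 7, 1, 22, 25] for k=0..6.
Cycle lengths of π_22 on ℤ/51ℤ: [16, 16, 16, 1, 1, 1]; 6 cycles in total.
Σ(ℓ_i−1) = 51−6 = 45; sign = (−1)^45 = -1.
Check: (22/51) = -1 by Zolotarev.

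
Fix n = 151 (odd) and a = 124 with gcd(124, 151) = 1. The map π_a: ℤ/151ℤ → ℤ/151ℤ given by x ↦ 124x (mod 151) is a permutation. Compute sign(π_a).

Start at x=124: 124 → 125 → 98 → 72 → 19 → 91 → 110 → … (one orbit).
Cycle lengths of π_124 on ℤ/151ℤ: [25, 25, 25, 25, 25, 25, 1]; 7 cycles in total.
151 − 7 = 144 transpositions; sign(π) = (−1)^144 = +1.
The Jacobi symbol (124|151) = +1 (Zolotarev) agrees.

+1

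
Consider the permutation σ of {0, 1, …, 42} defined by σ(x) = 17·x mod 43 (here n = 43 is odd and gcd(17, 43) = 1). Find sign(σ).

Orbit of 24 under x↦17x: [24, 21, 13, 6, 16, 14, 23]… (length divides ord_43(17)).
The orbit structure of x ↦ 17x mod 43: 3 orbits of sizes [21, 21, 1].
43 − 3 = 40 transpositions; sign(π) = (−1)^40 = +1.
The Jacobi symbol (17|43) = +1 (Zolotarev) agrees.

+1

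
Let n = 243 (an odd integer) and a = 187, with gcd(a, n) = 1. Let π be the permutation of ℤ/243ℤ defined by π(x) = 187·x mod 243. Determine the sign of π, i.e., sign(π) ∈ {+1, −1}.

Orbit of 49 under x↦187x: [49, 172, 88, 175, 163, 106, 139]… (length divides ord_243(187)).
The orbit structure of x ↦ 187x mod 243: 11 orbits of sizes [81, 81, 27, 27, 9, 9, 3, 3, 1, 1, 1].
n − c = 243 − 11 = 232; sign = (−1)^232 = +1.
The Jacobi symbol (187|243) = +1 (Zolotarev) agrees.

+1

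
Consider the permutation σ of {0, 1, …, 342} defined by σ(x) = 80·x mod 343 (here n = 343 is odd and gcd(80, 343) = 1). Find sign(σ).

Trace 244: π^k(244) = [244, 312, 264, 197, 325, 275, 48] for k=0..6.
The orbit structure of x ↦ 80x mod 343: 16 orbits of sizes [42, 42, 42, 42, 42, 42, 42, 6, 6, 6, 6, 6, 6, 6, 6, 1].
sign(π) = (−1)^{n − #cycles} = (−1)^{343−16} = (−1)^327 = -1.
(80|343)_J = -1 (Zolotarev's lemma cross-check).

-1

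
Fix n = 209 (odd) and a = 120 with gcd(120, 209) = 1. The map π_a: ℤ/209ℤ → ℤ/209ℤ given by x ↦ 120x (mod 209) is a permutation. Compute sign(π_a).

Trace 87: π^k(87) = [87, 199, 54, 1, 120, 188, 197] for k=0..6.
Cycle type of π: 18×10 + 9×2 + 2×5 + 1; total 18 cycles.
Σ(ℓ_i−1) = 209−18 = 191; sign = (−1)^191 = -1.
Via Zolotarev, sign(π_{120}) = (120|209) = -1.

-1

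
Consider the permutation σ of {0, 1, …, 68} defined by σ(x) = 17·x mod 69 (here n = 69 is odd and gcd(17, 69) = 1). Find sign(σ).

+1

Orbit of 1 under x↦17x: [1, 17, 13, 14, 31, 44, 58]… (length divides ord_69(17)).
5 cycles of lengths [22, 22, 22, 2, 1].
5 cycles on 69: each ℓ→(−1)^(ℓ−1), product (−1)^64 = +1.
Via Zolotarev, sign(π_{17}) = (17|69) = +1.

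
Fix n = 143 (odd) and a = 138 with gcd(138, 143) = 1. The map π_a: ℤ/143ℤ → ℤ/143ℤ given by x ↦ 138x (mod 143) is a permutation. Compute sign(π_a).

Trace 38: π^k(38) = [38, 96, 92, 112, 12, 83, 14] for k=0..6.
π_138 has 11 disjoint cycles with lengths [20, 20, 20, 20, 20, 20, 10, 4, 4, 4, 1] on {0,…,142}.
Σ(ℓ_i−1) = 143−11 = 132; sign = (−1)^132 = +1.
Check: (138/143) = +1 by Zolotarev.

+1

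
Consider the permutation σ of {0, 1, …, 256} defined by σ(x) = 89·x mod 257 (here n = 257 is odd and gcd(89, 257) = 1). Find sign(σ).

Orbit of 104 under x↦89x: [104, 4, 99, 73, 72, 240, 29]… (length divides ord_257(89)).
π_89 has 3 disjoint cycles with lengths [128, 128, 1] on {0,…,256}.
Σ(ℓ_i−1) = 257−3 = 254; sign = (−1)^254 = +1.

+1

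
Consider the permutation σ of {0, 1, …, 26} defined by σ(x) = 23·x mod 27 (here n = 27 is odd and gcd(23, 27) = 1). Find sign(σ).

Orbit of 11 under x↦23x: [11, 10, 14, 25, 8, 22, 20]… (length divides ord_27(23)).
Cycle lengths of π_23 on ℤ/27ℤ: [18, 6, 2, 1]; 4 cycles in total.
Σ(ℓ_i−1) = 27−4 = 23; sign = (−1)^23 = -1.
Via Zolotarev, sign(π_{23}) = (23|27) = -1.

-1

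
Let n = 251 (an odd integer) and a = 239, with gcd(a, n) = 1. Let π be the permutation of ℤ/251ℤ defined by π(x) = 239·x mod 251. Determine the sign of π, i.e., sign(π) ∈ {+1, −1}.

Orbit of 126 under x↦239x: [126, 245, 72, 140, 77, 80, 44]… (length divides ord_251(239)).
Cycle lengths of π_239 on ℤ/251ℤ: [250, 1]; 2 cycles in total.
251 − 2 = 249 transpositions; sign(π) = (−1)^249 = -1.

-1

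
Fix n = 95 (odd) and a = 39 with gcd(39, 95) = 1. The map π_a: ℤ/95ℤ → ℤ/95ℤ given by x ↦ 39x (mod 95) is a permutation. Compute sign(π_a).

+1

Start at x=1: 1 → 39 → 1 (one orbit).
57 cycles of lengths [2, 2, 2, 2, 2, 2, 2, 2, 2, 2, 2, 2, 2, 2, 2, 2, 2, 2, 2, 2, 2, 2, 2, 2, 2, 2, 2, 2, 2, 2, 2, 2, 2, 2, 2, 2, 2, 2, 1, 1, 1, 1, 1, 1, 1, 1, 1, 1, 1, 1, 1, 1, 1, 1, 1, 1, 1].
57 cycles on 95: each ℓ→(−1)^(ℓ−1), product (−1)^38 = +1.
Zolotarev: (39|95) = +1, matching the cycle-count sign.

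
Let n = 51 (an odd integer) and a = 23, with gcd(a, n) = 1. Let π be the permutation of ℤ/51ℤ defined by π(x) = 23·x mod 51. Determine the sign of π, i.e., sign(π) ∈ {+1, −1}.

+1

Orbit of 4 under x↦23x: [4, 41, 25, 14, 16, 11, 49]… (length divides ord_51(23)).
Decompose π into cycles: lengths [16, 16, 16, 2, 1] (5 cycles, including the fixed point 0).
With 5 cycles on 51 points, sign = (−1)^{51−5} = +1.
Via Zolotarev, sign(π_{23}) = (23|51) = +1.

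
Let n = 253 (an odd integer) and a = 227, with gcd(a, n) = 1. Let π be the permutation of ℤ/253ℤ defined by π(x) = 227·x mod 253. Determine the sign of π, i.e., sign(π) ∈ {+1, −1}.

Trace 4: π^k(4) = [4, 149, 174, 30, 232, 40, 225] for k=0..6.
Decompose π into cycles: lengths [110, 110, 22, 10, 1] (5 cycles, including the fixed point 0).
sign(π) = (−1)^{n − #cycles} = (−1)^{253−5} = (−1)^248 = +1.

+1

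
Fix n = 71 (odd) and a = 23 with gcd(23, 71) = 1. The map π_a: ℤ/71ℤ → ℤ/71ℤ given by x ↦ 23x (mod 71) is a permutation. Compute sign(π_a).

Orbit of 20 under x↦23x: [20, 34, 1, 23, 32, 26, 30]… (length divides ord_71(23)).
π_23 has 6 disjoint cycles with lengths [14, 14, 14, 14, 14, 1] on {0,…,70}.
6 cycles on 71: each ℓ→(−1)^(ℓ−1), product (−1)^65 = -1.

-1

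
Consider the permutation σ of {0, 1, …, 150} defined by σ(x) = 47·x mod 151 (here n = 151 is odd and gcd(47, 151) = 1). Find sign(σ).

Orbit of 47 under x↦47x: [47, 95, 86, 116, 16, 148, 10]… (length divides ord_151(47)).
π_47 has 3 disjoint cycles with lengths [75, 75, 1] on {0,…,150}.
With 3 cycles on 151 points, sign = (−1)^{151−3} = +1.
(47|151)_J = +1 (Zolotarev's lemma cross-check).

+1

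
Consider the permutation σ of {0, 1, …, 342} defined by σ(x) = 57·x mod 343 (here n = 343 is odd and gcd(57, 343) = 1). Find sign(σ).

+1

Orbit of 43 under x↦57x: [43, 50, 106, 211, 22, 225, 134]… (length divides ord_343(57)).
Decompose π into cycles: lengths [49, 49, 49, 49, 49, 49, 7, 7, 7, 7, 7, 7, 1, 1, 1, 1, 1, 1, 1] (19 cycles, including the fixed point 0).
Σ(ℓ_i−1) = 343−19 = 324; sign = (−1)^324 = +1.
The Jacobi symbol (57|343) = +1 (Zolotarev) agrees.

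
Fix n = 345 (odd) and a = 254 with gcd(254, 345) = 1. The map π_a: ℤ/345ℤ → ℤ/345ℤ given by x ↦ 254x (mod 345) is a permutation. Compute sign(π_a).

-1

Trace 1: π^k(1) = [1, 254] for k=0..1.
Cycle lengths of π_254 on ℤ/345ℤ: [2, 2, 2, 2, 2, 2, 2, 2, 2, 2, 2, 2, 2, 2, 2, 2, 2, 2, 2, 2, 2, 2, 2, 2, 2, 2, 2, 2, 2, 2, 2, 2, 2, 2, 2, 2, 2, 2, 2, 2, 2, 2, 2, 2, 2, 2, 2, 2, 2, 2, 2, 2, 2, 2, 2, 2, 2, 2, 2, 2, 2, 2, 2, 2, 2, 2, 2, 2, 2, 2, 2, 2, 2, 2, 2, 2, 2, 2, 2, 2, 2, 2, 2, 2, 2, 2, 2, 2, 2, 2, 2, 2, 2, 2, 2, 2, 2, 2, 2, 2, 2, 2, 2, 2, 2, 2, 2, 2, 2, 2, 2, 2, 2, 2, 2, 2, 2, 2, 2, 2, 2, 2, 2, 2, 2, 2, 2, 2, 2, 2, 2, 2, 2, 2, 2, 2, 2, 2, 2, 2, 2, 2, 2, 2, 2, 2, 2, 2, 2, 2, 2, 2, 2, 2, 2, 2, 2, 2, 2, 2, 2, 1, 1, 1, 1, 1, 1, 1, 1, 1, 1, 1, 1, 1, 1, 1, 1, 1, 1, 1, 1, 1, 1, 1]; 184 cycles in total.
sign(π) = (−1)^{n − #cycles} = (−1)^{345−184} = (−1)^161 = -1.
Check: (254/345) = -1 by Zolotarev.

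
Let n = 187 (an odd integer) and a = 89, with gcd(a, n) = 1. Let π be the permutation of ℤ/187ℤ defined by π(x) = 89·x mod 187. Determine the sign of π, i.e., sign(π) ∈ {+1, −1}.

Orbit of 166 under x↦89x: [166, 1, 89, 67]… (length divides ord_187(89)).
55 cycles of lengths [4, 4, 4, 4, 4, 4, 4, 4, 4, 4, 4, 4, 4, 4, 4, 4, 4, 4, 4, 4, 4, 4, 4, 4, 4, 4, 4, 4, 4, 4, 4, 4, 4, 4, 4, 4, 4, 4, 4, 4, 4, 4, 4, 4, 1, 1, 1, 1, 1, 1, 1, 1, 1, 1, 1].
Σ(ℓ_i−1) = 187−55 = 132; sign = (−1)^132 = +1.

+1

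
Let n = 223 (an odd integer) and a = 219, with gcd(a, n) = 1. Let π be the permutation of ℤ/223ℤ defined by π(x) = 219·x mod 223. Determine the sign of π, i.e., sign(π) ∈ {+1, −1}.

-1

Trace 191: π^k(191) = [191, 128, 157, 41, 59, 210, 52] for k=0..6.
4 cycles of lengths [74, 74, 74, 1].
n − c = 223 − 4 = 219; sign = (−1)^219 = -1.
(219|223)_J = -1 (Zolotarev's lemma cross-check).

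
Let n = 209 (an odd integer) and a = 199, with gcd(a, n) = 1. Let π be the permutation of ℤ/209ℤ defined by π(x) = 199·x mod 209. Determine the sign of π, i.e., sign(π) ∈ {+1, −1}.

+1

Trace 23: π^k(23) = [23, 188, 1, 199, 100, 45, 177] for k=0..6.
The orbit structure of x ↦ 199x mod 209: 33 orbits of sizes [9, 9, 9, 9, 9, 9, 9, 9, 9, 9, 9, 9, 9, 9, 9, 9, 9, 9, 9, 9, 9, 9, 1, 1, 1, 1, 1, 1, 1, 1, 1, 1, 1].
209 − 33 = 176 transpositions; sign(π) = (−1)^176 = +1.
Check: (199/209) = +1 by Zolotarev.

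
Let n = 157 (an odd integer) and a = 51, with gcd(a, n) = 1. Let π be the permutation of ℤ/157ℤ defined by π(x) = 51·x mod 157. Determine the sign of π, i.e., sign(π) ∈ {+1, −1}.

+1

Orbit of 138 under x↦51x: [138, 130, 36, 109, 64, 124, 44]… (length divides ord_157(51)).
Cycle type of π: 78×2 + 1; total 3 cycles.
3 cycles on 157: each ℓ→(−1)^(ℓ−1), product (−1)^154 = +1.
Zolotarev: (51|157) = +1, matching the cycle-count sign.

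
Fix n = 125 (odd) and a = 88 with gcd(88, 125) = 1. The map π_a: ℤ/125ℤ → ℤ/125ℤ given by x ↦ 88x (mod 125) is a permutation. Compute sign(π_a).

Trace 21: π^k(21) = [21, 98, 124, 37, 6, 28, 89] for k=0..6.
Decompose π into cycles: lengths [100, 20, 4, 1] (4 cycles, including the fixed point 0).
With 4 cycles on 125 points, sign = (−1)^{125−4} = -1.
Check: (88/125) = -1 by Zolotarev.

-1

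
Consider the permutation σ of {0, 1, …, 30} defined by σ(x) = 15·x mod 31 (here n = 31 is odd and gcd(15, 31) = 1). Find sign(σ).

Trace 4: π^k(4) = [4, 29, 1, 15, 8, 27, 2] for k=0..6.
Cycle lengths of π_15 on ℤ/31ℤ: [10, 10, 10, 1]; 4 cycles in total.
4 cycles on 31: each ℓ→(−1)^(ℓ−1), product (−1)^27 = -1.
Check: (15/31) = -1 by Zolotarev.

-1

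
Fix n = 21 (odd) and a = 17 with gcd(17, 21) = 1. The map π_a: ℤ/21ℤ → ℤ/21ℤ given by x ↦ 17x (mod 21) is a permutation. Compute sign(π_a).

Start at x=4: 4 → 5 → 1 → 17 → 16 → 20 → 4 (one orbit).
Decompose π into cycles: lengths [6, 6, 6, 2, 1] (5 cycles, including the fixed point 0).
21 − 5 = 16 transpositions; sign(π) = (−1)^16 = +1.
Zolotarev: (17|21) = +1, matching the cycle-count sign.

+1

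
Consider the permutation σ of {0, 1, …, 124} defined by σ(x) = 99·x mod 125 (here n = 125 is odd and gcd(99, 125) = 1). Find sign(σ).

Orbit of 24 under x↦99x: [24, 1, 99, 51, 49, 101, 124]… (length divides ord_125(99)).
23 cycles of lengths [10, 10, 10, 10, 10, 10, 10, 10, 10, 10, 2, 2, 2, 2, 2, 2, 2, 2, 2, 2, 2, 2, 1].
23 cycles on 125: each ℓ→(−1)^(ℓ−1), product (−1)^102 = +1.
(99|125)_J = +1 (Zolotarev's lemma cross-check).

+1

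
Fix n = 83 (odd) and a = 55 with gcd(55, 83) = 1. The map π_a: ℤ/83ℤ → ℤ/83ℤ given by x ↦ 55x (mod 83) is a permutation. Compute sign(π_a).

-1

Start at x=56: 56 → 9 → 80 → 1 → 55 → 37 → 43 → … (one orbit).
2 cycles of lengths [82, 1].
n − c = 83 − 2 = 81; sign = (−1)^81 = -1.
Zolotarev: (55|83) = -1, matching the cycle-count sign.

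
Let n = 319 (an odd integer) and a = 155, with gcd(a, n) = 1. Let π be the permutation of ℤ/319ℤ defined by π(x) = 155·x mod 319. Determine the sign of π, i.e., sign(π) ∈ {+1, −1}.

-1

Trace 188: π^k(188) = [188, 111, 298, 254, 133, 199, 221] for k=0..6.
Decompose π into cycles: lengths [28, 28, 28, 28, 28, 28, 28, 28, 28, 28, 28, 1, 1, 1, 1, 1, 1, 1, 1, 1, 1, 1] (22 cycles, including the fixed point 0).
319 − 22 = 297 transpositions; sign(π) = (−1)^297 = -1.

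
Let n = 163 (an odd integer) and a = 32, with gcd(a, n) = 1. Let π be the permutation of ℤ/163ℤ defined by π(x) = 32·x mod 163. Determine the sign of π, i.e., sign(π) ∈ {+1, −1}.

-1

Orbit of 71 under x↦32x: [71, 153, 6, 29, 113, 30, 145]… (length divides ord_163(32)).
The orbit structure of x ↦ 32x mod 163: 2 orbits of sizes [162, 1].
With 2 cycles on 163 points, sign = (−1)^{163−2} = -1.
Check: (32/163) = -1 by Zolotarev.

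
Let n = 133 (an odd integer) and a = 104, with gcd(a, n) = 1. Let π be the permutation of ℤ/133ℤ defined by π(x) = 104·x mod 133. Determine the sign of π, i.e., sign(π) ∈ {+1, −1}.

-1

Start at x=64: 64 → 6 → 92 → 125 → 99 → 55 → 1 → … (one orbit).
Cycle type of π: 18×6 + 9×2 + 2×3 + 1; total 12 cycles.
Σ(ℓ_i−1) = 133−12 = 121; sign = (−1)^121 = -1.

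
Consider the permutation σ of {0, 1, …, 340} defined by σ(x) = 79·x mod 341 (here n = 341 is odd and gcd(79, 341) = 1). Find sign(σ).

+1

Trace 163: π^k(163) = [163, 260, 80, 182, 56, 332, 312] for k=0..6.
Cycle type of π: 30×11 + 10 + 1; total 13 cycles.
341 − 13 = 328 transpositions; sign(π) = (−1)^328 = +1.
Via Zolotarev, sign(π_{79}) = (79|341) = +1.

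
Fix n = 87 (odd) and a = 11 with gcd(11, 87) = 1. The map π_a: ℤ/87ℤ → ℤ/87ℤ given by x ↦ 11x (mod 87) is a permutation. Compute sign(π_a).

+1

Orbit of 67 under x↦11x: [67, 41, 16, 2, 22, 68, 52]… (length divides ord_87(11)).
Decompose π into cycles: lengths [28, 28, 28, 2, 1] (5 cycles, including the fixed point 0).
n − c = 87 − 5 = 82; sign = (−1)^82 = +1.
(11|87)_J = +1 (Zolotarev's lemma cross-check).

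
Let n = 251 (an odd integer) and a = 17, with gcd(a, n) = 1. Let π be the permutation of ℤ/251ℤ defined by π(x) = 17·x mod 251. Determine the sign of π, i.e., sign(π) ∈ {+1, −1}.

+1

Orbit of 117 under x↦17x: [117, 232, 179, 31, 25, 174, 197]… (length divides ord_251(17)).
3 cycles of lengths [125, 125, 1].
Σ(ℓ_i−1) = 251−3 = 248; sign = (−1)^248 = +1.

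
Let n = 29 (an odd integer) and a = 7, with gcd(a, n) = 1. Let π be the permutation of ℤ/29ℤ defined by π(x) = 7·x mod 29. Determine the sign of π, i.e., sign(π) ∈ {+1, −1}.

Orbit of 24 under x↦7x: [24, 23, 16, 25, 1, 7, 20]… (length divides ord_29(7)).
The orbit structure of x ↦ 7x mod 29: 5 orbits of sizes [7, 7, 7, 7, 1].
With 5 cycles on 29 points, sign = (−1)^{29−5} = +1.

+1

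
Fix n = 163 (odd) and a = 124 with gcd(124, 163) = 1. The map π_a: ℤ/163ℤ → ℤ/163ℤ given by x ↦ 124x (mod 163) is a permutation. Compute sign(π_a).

-1

Start at x=8: 8 → 14 → 106 → 104 → 19 → 74 → 48 → … (one orbit).
The orbit structure of x ↦ 124x mod 163: 2 orbits of sizes [162, 1].
With 2 cycles on 163 points, sign = (−1)^{163−2} = -1.
Via Zolotarev, sign(π_{124}) = (124|163) = -1.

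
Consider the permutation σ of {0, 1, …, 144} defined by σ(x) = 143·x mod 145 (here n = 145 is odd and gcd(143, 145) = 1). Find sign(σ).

Start at x=32: 32 → 81 → 128 → 34 → 77 → 136 → 18 → … (one orbit).
The orbit structure of x ↦ 143x mod 145: 7 orbits of sizes [28, 28, 28, 28, 28, 4, 1].
n − c = 145 − 7 = 138; sign = (−1)^138 = +1.
The Jacobi symbol (143|145) = +1 (Zolotarev) agrees.

+1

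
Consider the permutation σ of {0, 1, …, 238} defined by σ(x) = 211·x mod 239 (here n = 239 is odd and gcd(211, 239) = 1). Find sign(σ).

Start at x=166: 166 → 132 → 128 → 1 → 211 → 67 → 36 → … (one orbit).
Cycle lengths of π_211 on ℤ/239ℤ: [17, 17, 17, 17, 17, 17, 17, 17, 17, 17, 17, 17, 17, 17, 1]; 15 cycles in total.
n − c = 239 − 15 = 224; sign = (−1)^224 = +1.
The Jacobi symbol (211|239) = +1 (Zolotarev) agrees.

+1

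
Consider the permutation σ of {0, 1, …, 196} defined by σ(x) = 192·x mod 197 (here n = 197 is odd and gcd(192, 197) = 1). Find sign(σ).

-1

Orbit of 159 under x↦192x: [159, 190, 35, 22, 87, 156, 8]… (length divides ord_197(192)).
2 cycles of lengths [196, 1].
Σ(ℓ_i−1) = 197−2 = 195; sign = (−1)^195 = -1.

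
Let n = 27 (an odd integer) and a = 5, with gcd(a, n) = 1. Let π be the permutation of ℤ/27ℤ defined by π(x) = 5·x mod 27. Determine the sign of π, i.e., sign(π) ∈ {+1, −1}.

Orbit of 11 under x↦5x: [11, 1, 5, 25, 17, 4, 20]… (length divides ord_27(5)).
π_5 has 4 disjoint cycles with lengths [18, 6, 2, 1] on {0,…,26}.
27 − 4 = 23 transpositions; sign(π) = (−1)^23 = -1.
Via Zolotarev, sign(π_{5}) = (5|27) = -1.

-1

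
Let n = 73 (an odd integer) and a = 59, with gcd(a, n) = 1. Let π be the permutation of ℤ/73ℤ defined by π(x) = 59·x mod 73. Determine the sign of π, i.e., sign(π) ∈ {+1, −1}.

-1

Trace 64: π^k(64) = [64, 53, 61, 22, 57, 5, 3] for k=0..6.
Cycle type of π: 72 + 1; total 2 cycles.
Σ(ℓ_i−1) = 73−2 = 71; sign = (−1)^71 = -1.
Check: (59/73) = -1 by Zolotarev.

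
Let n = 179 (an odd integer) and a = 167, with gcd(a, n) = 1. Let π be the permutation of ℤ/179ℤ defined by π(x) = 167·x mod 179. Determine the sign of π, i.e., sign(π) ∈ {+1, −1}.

Orbit of 96 under x↦167x: [96, 101, 41, 45, 176, 36, 105]… (length divides ord_179(167)).
π_167 has 2 disjoint cycles with lengths [178, 1] on {0,…,178}.
With 2 cycles on 179 points, sign = (−1)^{179−2} = -1.
(167|179)_J = -1 (Zolotarev's lemma cross-check).

-1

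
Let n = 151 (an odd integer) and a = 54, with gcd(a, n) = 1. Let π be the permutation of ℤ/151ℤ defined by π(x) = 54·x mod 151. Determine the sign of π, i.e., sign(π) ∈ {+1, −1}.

Orbit of 78 under x↦54x: [78, 135, 42, 3, 11, 141, 64]… (length divides ord_151(54)).
π_54 has 2 disjoint cycles with lengths [150, 1] on {0,…,150}.
2 cycles on 151: each ℓ→(−1)^(ℓ−1), product (−1)^149 = -1.
Zolotarev: (54|151) = -1, matching the cycle-count sign.

-1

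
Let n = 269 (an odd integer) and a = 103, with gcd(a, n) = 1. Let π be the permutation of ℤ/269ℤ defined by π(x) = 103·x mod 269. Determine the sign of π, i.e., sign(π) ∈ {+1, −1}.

Trace 169: π^k(169) = [169, 191, 36, 211, 213, 150, 117] for k=0..6.
Decompose π into cycles: lengths [134, 134, 1] (3 cycles, including the fixed point 0).
Σ(ℓ_i−1) = 269−3 = 266; sign = (−1)^266 = +1.
(103|269)_J = +1 (Zolotarev's lemma cross-check).

+1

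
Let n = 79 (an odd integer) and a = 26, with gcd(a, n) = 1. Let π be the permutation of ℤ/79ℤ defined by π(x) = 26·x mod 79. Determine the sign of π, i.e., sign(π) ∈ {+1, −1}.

Orbit of 65 under x↦26x: [65, 31, 16, 21, 72, 55, 8]… (length divides ord_79(26)).
Decompose π into cycles: lengths [39, 39, 1] (3 cycles, including the fixed point 0).
3 cycles on 79: each ℓ→(−1)^(ℓ−1), product (−1)^76 = +1.
Zolotarev: (26|79) = +1, matching the cycle-count sign.

+1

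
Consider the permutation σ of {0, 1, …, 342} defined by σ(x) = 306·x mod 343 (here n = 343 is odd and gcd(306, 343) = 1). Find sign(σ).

Orbit of 128 under x↦306x: [128, 66, 302, 145, 123, 251, 317]… (length divides ord_343(306)).
4 cycles of lengths [294, 42, 6, 1].
343 − 4 = 339 transpositions; sign(π) = (−1)^339 = -1.

-1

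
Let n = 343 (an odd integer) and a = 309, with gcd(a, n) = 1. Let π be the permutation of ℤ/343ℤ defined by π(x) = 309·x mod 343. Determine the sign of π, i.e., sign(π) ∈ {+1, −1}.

+1

Orbit of 232 under x↦309x: [232, 1, 309, 127, 141, 8, 71]… (length divides ord_343(309)).
Cycle lengths of π_309 on ℤ/343ℤ: [49, 49, 49, 49, 49, 49, 7, 7, 7, 7, 7, 7, 1, 1, 1, 1, 1, 1, 1]; 19 cycles in total.
19 cycles on 343: each ℓ→(−1)^(ℓ−1), product (−1)^324 = +1.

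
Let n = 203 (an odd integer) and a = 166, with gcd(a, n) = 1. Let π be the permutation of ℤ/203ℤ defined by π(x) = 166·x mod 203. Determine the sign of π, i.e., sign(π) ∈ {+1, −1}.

Orbit of 179 under x↦166x: [179, 76, 30, 108, 64, 68, 123]… (length divides ord_203(166)).
5 cycles of lengths [84, 84, 28, 6, 1].
With 5 cycles on 203 points, sign = (−1)^{203−5} = +1.

+1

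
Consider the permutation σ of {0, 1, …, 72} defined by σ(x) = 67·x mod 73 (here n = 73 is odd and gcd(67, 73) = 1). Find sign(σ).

Orbit of 38 under x↦67x: [38, 64, 54, 41, 46, 16, 50]… (length divides ord_73(67)).
Cycle type of π: 36×2 + 1; total 3 cycles.
3 cycles on 73: each ℓ→(−1)^(ℓ−1), product (−1)^70 = +1.

+1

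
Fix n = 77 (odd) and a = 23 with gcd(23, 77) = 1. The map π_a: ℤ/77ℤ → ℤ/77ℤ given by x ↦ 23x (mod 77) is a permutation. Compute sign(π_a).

+1

Start at x=1: 1 → 23 → 67 → 1 (one orbit).
π_23 has 33 disjoint cycles with lengths [3, 3, 3, 3, 3, 3, 3, 3, 3, 3, 3, 3, 3, 3, 3, 3, 3, 3, 3, 3, 3, 3, 1, 1, 1, 1, 1, 1, 1, 1, 1, 1, 1] on {0,…,76}.
77 − 33 = 44 transpositions; sign(π) = (−1)^44 = +1.
(23|77)_J = +1 (Zolotarev's lemma cross-check).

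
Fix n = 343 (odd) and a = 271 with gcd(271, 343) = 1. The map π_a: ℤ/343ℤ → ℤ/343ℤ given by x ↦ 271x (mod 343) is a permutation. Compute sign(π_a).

-1

Orbit of 328 under x↦271x: [328, 51, 101, 274, 166, 53, 300]… (length divides ord_343(271)).
Cycle type of π: 294 + 42 + 6 + 1; total 4 cycles.
n − c = 343 − 4 = 339; sign = (−1)^339 = -1.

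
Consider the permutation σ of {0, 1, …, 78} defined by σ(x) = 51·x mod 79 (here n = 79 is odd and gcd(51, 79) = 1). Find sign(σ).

+1

Orbit of 10 under x↦51x: [10, 36, 19, 21, 44, 32, 52]… (length divides ord_79(51)).
The orbit structure of x ↦ 51x mod 79: 3 orbits of sizes [39, 39, 1].
With 3 cycles on 79 points, sign = (−1)^{79−3} = +1.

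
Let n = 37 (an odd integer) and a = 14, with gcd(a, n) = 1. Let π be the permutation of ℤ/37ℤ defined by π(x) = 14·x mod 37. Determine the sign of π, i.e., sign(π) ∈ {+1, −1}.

Start at x=11: 11 → 6 → 10 → 29 → 36 → 23 → 26 → … (one orbit).
Decompose π into cycles: lengths [12, 12, 12, 1] (4 cycles, including the fixed point 0).
4 cycles on 37: each ℓ→(−1)^(ℓ−1), product (−1)^33 = -1.
Via Zolotarev, sign(π_{14}) = (14|37) = -1.

-1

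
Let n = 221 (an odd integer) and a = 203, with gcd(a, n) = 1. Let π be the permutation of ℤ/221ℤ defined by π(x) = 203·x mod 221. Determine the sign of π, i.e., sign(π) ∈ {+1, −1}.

Trace 103: π^k(103) = [103, 135, 1, 203] for k=0..3.
Cycle lengths of π_203 on ℤ/221ℤ: [4, 4, 4, 4, 4, 4, 4, 4, 4, 4, 4, 4, 4, 4, 4, 4, 4, 4, 4, 4, 4, 4, 4, 4, 4, 4, 4, 4, 4, 4, 4, 4, 4, 4, 4, 4, 4, 4, 4, 4, 4, 4, 4, 4, 4, 4, 4, 4, 4, 4, 4, 2, 2, 2, 2, 2, 2, 2, 2, 1]; 60 cycles in total.
n − c = 221 − 60 = 161; sign = (−1)^161 = -1.
Check: (203/221) = -1 by Zolotarev.

-1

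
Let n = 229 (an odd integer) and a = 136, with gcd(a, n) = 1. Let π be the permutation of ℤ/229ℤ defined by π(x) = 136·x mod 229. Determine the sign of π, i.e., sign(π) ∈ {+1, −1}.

-1

Orbit of 199 under x↦136x: [199, 42, 216, 64, 2, 43, 123]… (length divides ord_229(136)).
4 cycles of lengths [76, 76, 76, 1].
229 − 4 = 225 transpositions; sign(π) = (−1)^225 = -1.
Zolotarev: (136|229) = -1, matching the cycle-count sign.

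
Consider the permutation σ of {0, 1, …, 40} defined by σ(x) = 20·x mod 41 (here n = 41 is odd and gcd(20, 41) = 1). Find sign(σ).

+1

Start at x=2: 2 → 40 → 21 → 10 → 36 → 23 → 9 → … (one orbit).
3 cycles of lengths [20, 20, 1].
3 cycles on 41: each ℓ→(−1)^(ℓ−1), product (−1)^38 = +1.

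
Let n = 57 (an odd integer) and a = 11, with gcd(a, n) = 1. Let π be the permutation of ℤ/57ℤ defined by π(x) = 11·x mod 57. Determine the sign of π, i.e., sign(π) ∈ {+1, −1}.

-1

Trace 26: π^k(26) = [26, 1, 11, 7, 20, 49] for k=0..5.
Cycle lengths of π_11 on ℤ/57ℤ: [6, 6, 6, 6, 6, 6, 3, 3, 3, 3, 3, 3, 2, 1]; 14 cycles in total.
sign(π) = (−1)^{n − #cycles} = (−1)^{57−14} = (−1)^43 = -1.
The Jacobi symbol (11|57) = -1 (Zolotarev) agrees.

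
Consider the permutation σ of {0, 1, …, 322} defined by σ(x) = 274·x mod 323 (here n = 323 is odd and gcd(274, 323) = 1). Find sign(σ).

Trace 179: π^k(179) = [179, 273, 189, 106, 297, 305, 236] for k=0..6.
The orbit structure of x ↦ 274x mod 323: 18 orbits of sizes [24, 24, 24, 24, 24, 24, 24, 24, 24, 24, 24, 24, 8, 8, 6, 6, 6, 1].
Σ(ℓ_i−1) = 323−18 = 305; sign = (−1)^305 = -1.

-1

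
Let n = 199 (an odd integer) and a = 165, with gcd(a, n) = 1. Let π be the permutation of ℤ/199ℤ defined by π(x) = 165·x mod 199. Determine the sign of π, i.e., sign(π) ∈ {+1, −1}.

+1

Trace 89: π^k(89) = [89, 158, 1, 165, 161, 98, 51] for k=0..6.
π_165 has 3 disjoint cycles with lengths [99, 99, 1] on {0,…,198}.
With 3 cycles on 199 points, sign = (−1)^{199−3} = +1.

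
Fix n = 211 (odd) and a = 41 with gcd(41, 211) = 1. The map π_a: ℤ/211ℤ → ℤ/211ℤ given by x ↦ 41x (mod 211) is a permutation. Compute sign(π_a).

Start at x=186: 186 → 30 → 175 → 1 → 41 → 204 → 135 → … (one orbit).
The orbit structure of x ↦ 41x mod 211: 2 orbits of sizes [210, 1].
211 − 2 = 209 transpositions; sign(π) = (−1)^209 = -1.
Check: (41/211) = -1 by Zolotarev.

-1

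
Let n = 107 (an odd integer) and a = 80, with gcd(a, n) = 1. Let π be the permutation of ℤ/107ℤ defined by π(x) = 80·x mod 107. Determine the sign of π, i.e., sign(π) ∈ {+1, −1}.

-1

Trace 90: π^k(90) = [90, 31, 19, 22, 48, 95, 3] for k=0..6.
Cycle lengths of π_80 on ℤ/107ℤ: [106, 1]; 2 cycles in total.
107 − 2 = 105 transpositions; sign(π) = (−1)^105 = -1.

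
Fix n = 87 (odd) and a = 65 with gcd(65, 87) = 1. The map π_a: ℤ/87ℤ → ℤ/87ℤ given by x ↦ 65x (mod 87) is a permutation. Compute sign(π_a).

Orbit of 53 under x↦65x: [53, 52, 74, 25, 59, 7, 20]… (length divides ord_87(65)).
10 cycles of lengths [14, 14, 14, 14, 7, 7, 7, 7, 2, 1].
Σ(ℓ_i−1) = 87−10 = 77; sign = (−1)^77 = -1.

-1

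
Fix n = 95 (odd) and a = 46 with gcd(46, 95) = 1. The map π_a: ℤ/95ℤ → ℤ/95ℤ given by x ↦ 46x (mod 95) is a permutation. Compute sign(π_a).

-1

Orbit of 31 under x↦46x: [31, 1, 46, 26, 56, 11]… (length divides ord_95(46)).
Cycle type of π: 6×15 + 1×5; total 20 cycles.
n − c = 95 − 20 = 75; sign = (−1)^75 = -1.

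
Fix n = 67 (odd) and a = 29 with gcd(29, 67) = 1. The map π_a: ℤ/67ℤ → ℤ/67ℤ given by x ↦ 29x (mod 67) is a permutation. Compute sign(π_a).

+1

Trace 1: π^k(1) = [1, 29, 37] for k=0..2.
Cycle lengths of π_29 on ℤ/67ℤ: [3, 3, 3, 3, 3, 3, 3, 3, 3, 3, 3, 3, 3, 3, 3, 3, 3, 3, 3, 3, 3, 3, 1]; 23 cycles in total.
Σ(ℓ_i−1) = 67−23 = 44; sign = (−1)^44 = +1.
The Jacobi symbol (29|67) = +1 (Zolotarev) agrees.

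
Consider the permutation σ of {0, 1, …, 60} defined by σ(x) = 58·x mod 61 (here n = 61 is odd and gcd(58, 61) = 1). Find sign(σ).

Start at x=58: 58 → 9 → 34 → 20 → 1 → 58 (one orbit).
Cycle type of π: 5×12 + 1; total 13 cycles.
13 cycles on 61: each ℓ→(−1)^(ℓ−1), product (−1)^48 = +1.
(58|61)_J = +1 (Zolotarev's lemma cross-check).

+1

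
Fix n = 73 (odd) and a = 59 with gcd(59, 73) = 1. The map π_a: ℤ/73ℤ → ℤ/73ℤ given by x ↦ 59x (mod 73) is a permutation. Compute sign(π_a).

Trace 33: π^k(33) = [33, 49, 44, 41, 10, 6, 62] for k=0..6.
Cycle lengths of π_59 on ℤ/73ℤ: [72, 1]; 2 cycles in total.
sign(π) = (−1)^{n − #cycles} = (−1)^{73−2} = (−1)^71 = -1.
The Jacobi symbol (59|73) = -1 (Zolotarev) agrees.

-1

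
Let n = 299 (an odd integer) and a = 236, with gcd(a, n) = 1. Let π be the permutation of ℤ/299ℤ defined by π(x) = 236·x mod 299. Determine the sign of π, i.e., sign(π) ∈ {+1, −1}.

Start at x=179: 179 → 85 → 27 → 93 → 121 → 151 → 55 → … (one orbit).
The orbit structure of x ↦ 236x mod 299: 6 orbits of sizes [132, 132, 12, 11, 11, 1].
Σ(ℓ_i−1) = 299−6 = 293; sign = (−1)^293 = -1.

-1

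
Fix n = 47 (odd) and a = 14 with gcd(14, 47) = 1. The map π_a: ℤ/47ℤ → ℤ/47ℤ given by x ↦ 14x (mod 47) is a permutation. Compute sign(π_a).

+1

Orbit of 42 under x↦14x: [42, 24, 7, 4, 9, 32, 25]… (length divides ord_47(14)).
3 cycles of lengths [23, 23, 1].
With 3 cycles on 47 points, sign = (−1)^{47−3} = +1.
(14|47)_J = +1 (Zolotarev's lemma cross-check).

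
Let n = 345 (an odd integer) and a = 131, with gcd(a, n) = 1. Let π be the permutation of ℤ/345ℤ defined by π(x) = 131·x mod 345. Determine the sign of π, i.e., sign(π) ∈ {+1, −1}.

Trace 331: π^k(331) = [331, 236, 211, 41, 196, 146, 151] for k=0..6.
Decompose π into cycles: lengths [22, 22, 22, 22, 22, 22, 22, 22, 22, 22, 11, 11, 11, 11, 11, 11, 11, 11, 11, 11, 2, 2, 2, 2, 2, 1, 1, 1, 1, 1] (30 cycles, including the fixed point 0).
30 cycles on 345: each ℓ→(−1)^(ℓ−1), product (−1)^315 = -1.
(131|345)_J = -1 (Zolotarev's lemma cross-check).

-1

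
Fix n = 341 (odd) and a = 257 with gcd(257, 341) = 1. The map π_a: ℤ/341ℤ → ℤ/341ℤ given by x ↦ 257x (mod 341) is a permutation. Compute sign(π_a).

+1

Trace 190: π^k(190) = [190, 67, 169, 126, 328, 69, 1] for k=0..6.
25 cycles of lengths [15, 15, 15, 15, 15, 15, 15, 15, 15, 15, 15, 15, 15, 15, 15, 15, 15, 15, 15, 15, 15, 15, 5, 5, 1].
25 cycles on 341: each ℓ→(−1)^(ℓ−1), product (−1)^316 = +1.
The Jacobi symbol (257|341) = +1 (Zolotarev) agrees.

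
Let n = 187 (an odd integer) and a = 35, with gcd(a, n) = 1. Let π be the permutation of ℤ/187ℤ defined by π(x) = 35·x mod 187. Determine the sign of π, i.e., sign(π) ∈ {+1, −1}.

-1

Trace 86: π^k(86) = [86, 18, 69, 171, 1, 35, 103] for k=0..6.
34 cycles of lengths [10, 10, 10, 10, 10, 10, 10, 10, 10, 10, 10, 10, 10, 10, 10, 10, 10, 1, 1, 1, 1, 1, 1, 1, 1, 1, 1, 1, 1, 1, 1, 1, 1, 1].
sign(π) = (−1)^{n − #cycles} = (−1)^{187−34} = (−1)^153 = -1.
Via Zolotarev, sign(π_{35}) = (35|187) = -1.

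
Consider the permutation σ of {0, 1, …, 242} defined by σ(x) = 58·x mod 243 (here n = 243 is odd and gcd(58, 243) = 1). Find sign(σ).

+1

Orbit of 133 under x↦58x: [133, 181, 49, 169, 82, 139, 43]… (length divides ord_243(58)).
Cycle lengths of π_58 on ℤ/243ℤ: [81, 81, 27, 27, 9, 9, 3, 3, 1, 1, 1]; 11 cycles in total.
Σ(ℓ_i−1) = 243−11 = 232; sign = (−1)^232 = +1.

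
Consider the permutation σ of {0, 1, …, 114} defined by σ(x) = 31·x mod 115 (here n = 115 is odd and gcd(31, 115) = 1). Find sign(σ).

+1

Start at x=101: 101 → 26 → 1 → 31 → 41 → 6 → 71 → … (one orbit).
The orbit structure of x ↦ 31x mod 115: 15 orbits of sizes [11, 11, 11, 11, 11, 11, 11, 11, 11, 11, 1, 1, 1, 1, 1].
115 − 15 = 100 transpositions; sign(π) = (−1)^100 = +1.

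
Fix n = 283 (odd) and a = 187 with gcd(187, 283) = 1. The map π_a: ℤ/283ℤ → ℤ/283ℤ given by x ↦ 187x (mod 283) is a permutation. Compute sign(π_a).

-1

Orbit of 236 under x↦187x: [236, 267, 121, 270, 116, 184, 165]… (length divides ord_283(187)).
2 cycles of lengths [282, 1].
sign(π) = (−1)^{n − #cycles} = (−1)^{283−2} = (−1)^281 = -1.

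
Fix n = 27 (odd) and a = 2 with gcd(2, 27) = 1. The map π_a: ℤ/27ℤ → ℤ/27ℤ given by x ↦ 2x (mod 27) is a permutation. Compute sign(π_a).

Orbit of 22 under x↦2x: [22, 17, 7, 14, 1, 2, 4]… (length divides ord_27(2)).
π_2 has 4 disjoint cycles with lengths [18, 6, 2, 1] on {0,…,26}.
n − c = 27 − 4 = 23; sign = (−1)^23 = -1.

-1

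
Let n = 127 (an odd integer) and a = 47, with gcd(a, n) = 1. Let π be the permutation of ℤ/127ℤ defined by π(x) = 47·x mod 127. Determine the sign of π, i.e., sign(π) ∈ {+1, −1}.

Orbit of 2 under x↦47x: [2, 94, 100, 1, 47, 50, 64]… (length divides ord_127(47)).
Decompose π into cycles: lengths [21, 21, 21, 21, 21, 21, 1] (7 cycles, including the fixed point 0).
With 7 cycles on 127 points, sign = (−1)^{127−7} = +1.
The Jacobi symbol (47|127) = +1 (Zolotarev) agrees.

+1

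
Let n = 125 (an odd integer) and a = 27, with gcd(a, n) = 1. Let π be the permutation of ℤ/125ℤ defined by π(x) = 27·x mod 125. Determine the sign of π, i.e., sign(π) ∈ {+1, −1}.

Start at x=52: 52 → 29 → 33 → 16 → 57 → 39 → 53 → … (one orbit).
The orbit structure of x ↦ 27x mod 125: 4 orbits of sizes [100, 20, 4, 1].
n − c = 125 − 4 = 121; sign = (−1)^121 = -1.
The Jacobi symbol (27|125) = -1 (Zolotarev) agrees.

-1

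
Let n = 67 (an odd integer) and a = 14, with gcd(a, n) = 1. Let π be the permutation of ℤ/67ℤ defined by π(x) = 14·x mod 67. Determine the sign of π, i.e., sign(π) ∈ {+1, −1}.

Start at x=59: 59 → 22 → 40 → 24 → 1 → 14 → 62 → … (one orbit).
Cycle type of π: 11×6 + 1; total 7 cycles.
With 7 cycles on 67 points, sign = (−1)^{67−7} = +1.
Via Zolotarev, sign(π_{14}) = (14|67) = +1.

+1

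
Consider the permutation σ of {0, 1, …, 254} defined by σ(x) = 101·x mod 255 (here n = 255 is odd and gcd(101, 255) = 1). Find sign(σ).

Orbit of 101 under x↦101x: [101, 1]… (length divides ord_255(101)).
130 cycles of lengths [2, 2, 2, 2, 2, 2, 2, 2, 2, 2, 2, 2, 2, 2, 2, 2, 2, 2, 2, 2, 2, 2, 2, 2, 2, 2, 2, 2, 2, 2, 2, 2, 2, 2, 2, 2, 2, 2, 2, 2, 2, 2, 2, 2, 2, 2, 2, 2, 2, 2, 2, 2, 2, 2, 2, 2, 2, 2, 2, 2, 2, 2, 2, 2, 2, 2, 2, 2, 2, 2, 2, 2, 2, 2, 2, 2, 2, 2, 2, 2, 2, 2, 2, 2, 2, 2, 2, 2, 2, 2, 2, 2, 2, 2, 2, 2, 2, 2, 2, 2, 2, 2, 2, 2, 2, 2, 2, 2, 2, 2, 2, 2, 2, 2, 2, 2, 2, 2, 2, 2, 2, 2, 2, 2, 2, 1, 1, 1, 1, 1].
255 − 130 = 125 transpositions; sign(π) = (−1)^125 = -1.

-1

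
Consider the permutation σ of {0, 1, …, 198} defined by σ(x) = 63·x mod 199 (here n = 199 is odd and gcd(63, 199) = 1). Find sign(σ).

+1

Start at x=139: 139 → 1 → 63 → 188 → 103 → 121 → 61 → … (one orbit).
Decompose π into cycles: lengths [11, 11, 11, 11, 11, 11, 11, 11, 11, 11, 11, 11, 11, 11, 11, 11, 11, 11, 1] (19 cycles, including the fixed point 0).
With 19 cycles on 199 points, sign = (−1)^{199−19} = +1.
The Jacobi symbol (63|199) = +1 (Zolotarev) agrees.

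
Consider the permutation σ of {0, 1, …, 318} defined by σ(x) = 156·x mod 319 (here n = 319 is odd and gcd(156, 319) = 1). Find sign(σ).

+1

Orbit of 263 under x↦156x: [263, 196, 271, 168, 50, 144, 134]… (length divides ord_319(156)).
The orbit structure of x ↦ 156x mod 319: 5 orbits of sizes [140, 140, 28, 10, 1].
5 cycles on 319: each ℓ→(−1)^(ℓ−1), product (−1)^314 = +1.
Zolotarev: (156|319) = +1, matching the cycle-count sign.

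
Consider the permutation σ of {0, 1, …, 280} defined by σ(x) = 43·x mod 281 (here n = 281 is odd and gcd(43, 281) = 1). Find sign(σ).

Trace 2: π^k(2) = [2, 86, 45, 249, 29, 123, 231] for k=0..6.
The orbit structure of x ↦ 43x mod 281: 5 orbits of sizes [70, 70, 70, 70, 1].
Σ(ℓ_i−1) = 281−5 = 276; sign = (−1)^276 = +1.

+1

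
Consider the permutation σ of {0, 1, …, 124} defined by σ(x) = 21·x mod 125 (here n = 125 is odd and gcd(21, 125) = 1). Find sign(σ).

Trace 6: π^k(6) = [6, 1, 21, 66, 11, 106, 101] for k=0..6.
Cycle lengths of π_21 on ℤ/125ℤ: [25, 25, 25, 25, 5, 5, 5, 5, 1, 1, 1, 1, 1]; 13 cycles in total.
Σ(ℓ_i−1) = 125−13 = 112; sign = (−1)^112 = +1.

+1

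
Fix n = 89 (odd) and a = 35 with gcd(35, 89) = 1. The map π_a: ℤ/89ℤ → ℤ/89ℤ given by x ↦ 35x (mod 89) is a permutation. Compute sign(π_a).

Orbit of 84 under x↦35x: [84, 3, 16, 26, 20, 77, 25]… (length divides ord_89(35)).
Cycle type of π: 88 + 1; total 2 cycles.
sign(π) = (−1)^{n − #cycles} = (−1)^{89−2} = (−1)^87 = -1.

-1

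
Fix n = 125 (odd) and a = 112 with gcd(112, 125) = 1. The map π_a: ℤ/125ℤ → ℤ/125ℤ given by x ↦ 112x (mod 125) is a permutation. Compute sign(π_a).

-1

Start at x=97: 97 → 114 → 18 → 16 → 42 → 79 → 98 → … (one orbit).
4 cycles of lengths [100, 20, 4, 1].
125 − 4 = 121 transpositions; sign(π) = (−1)^121 = -1.
Zolotarev: (112|125) = -1, matching the cycle-count sign.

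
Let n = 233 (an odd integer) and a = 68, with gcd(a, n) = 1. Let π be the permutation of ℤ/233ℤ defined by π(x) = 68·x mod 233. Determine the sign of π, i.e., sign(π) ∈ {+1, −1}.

Orbit of 152 under x↦68x: [152, 84, 120, 5, 107, 53, 109]… (length divides ord_233(68)).
Decompose π into cycles: lengths [232, 1] (2 cycles, including the fixed point 0).
2 cycles on 233: each ℓ→(−1)^(ℓ−1), product (−1)^231 = -1.
The Jacobi symbol (68|233) = -1 (Zolotarev) agrees.

-1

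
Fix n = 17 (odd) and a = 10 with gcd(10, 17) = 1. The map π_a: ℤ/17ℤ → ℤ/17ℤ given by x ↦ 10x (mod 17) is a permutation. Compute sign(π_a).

Trace 5: π^k(5) = [5, 16, 7, 2, 3, 13, 11] for k=0..6.
Cycle lengths of π_10 on ℤ/17ℤ: [16, 1]; 2 cycles in total.
n − c = 17 − 2 = 15; sign = (−1)^15 = -1.

-1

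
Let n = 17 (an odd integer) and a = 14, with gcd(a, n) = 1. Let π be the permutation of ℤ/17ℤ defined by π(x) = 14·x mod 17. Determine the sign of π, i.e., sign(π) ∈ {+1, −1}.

Orbit of 15 under x↦14x: [15, 6, 16, 3, 8, 10, 4]… (length divides ord_17(14)).
The orbit structure of x ↦ 14x mod 17: 2 orbits of sizes [16, 1].
sign(π) = (−1)^{n − #cycles} = (−1)^{17−2} = (−1)^15 = -1.
Zolotarev: (14|17) = -1, matching the cycle-count sign.

-1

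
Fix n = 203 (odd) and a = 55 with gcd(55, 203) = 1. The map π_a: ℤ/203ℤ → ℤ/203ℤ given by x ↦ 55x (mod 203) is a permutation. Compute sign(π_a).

+1

Start at x=36: 36 → 153 → 92 → 188 → 190 → 97 → 57 → … (one orbit).
11 cycles of lengths [28, 28, 28, 28, 28, 28, 28, 2, 2, 2, 1].
11 cycles on 203: each ℓ→(−1)^(ℓ−1), product (−1)^192 = +1.
Zolotarev: (55|203) = +1, matching the cycle-count sign.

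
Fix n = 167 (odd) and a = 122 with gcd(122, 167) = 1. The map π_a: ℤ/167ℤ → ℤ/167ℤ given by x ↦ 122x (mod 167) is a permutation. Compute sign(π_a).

+1

Trace 16: π^k(16) = [16, 115, 2, 77, 42, 114, 47] for k=0..6.
Cycle type of π: 83×2 + 1; total 3 cycles.
Σ(ℓ_i−1) = 167−3 = 164; sign = (−1)^164 = +1.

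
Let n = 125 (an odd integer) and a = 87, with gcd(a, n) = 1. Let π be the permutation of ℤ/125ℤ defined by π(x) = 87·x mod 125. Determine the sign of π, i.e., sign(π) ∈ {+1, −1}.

-1

Orbit of 93 under x↦87x: [93, 91, 42, 29, 23, 1, 87]… (length divides ord_125(87)).
Cycle lengths of π_87 on ℤ/125ℤ: [100, 20, 4, 1]; 4 cycles in total.
n − c = 125 − 4 = 121; sign = (−1)^121 = -1.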